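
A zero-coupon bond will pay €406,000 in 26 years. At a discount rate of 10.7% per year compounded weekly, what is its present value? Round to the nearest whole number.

Periodic rate = 10.7%/52 = 0.00205769; 1352 periods.
P = 406,000/(1 + 0.107/52)^1352 ≈ 406,000/16.1051914507 ≈ 25,209.2626.

€25,209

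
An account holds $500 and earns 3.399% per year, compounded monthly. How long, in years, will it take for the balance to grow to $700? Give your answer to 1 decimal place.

9.9 years

We need (1 + 0.0028325)^(12t) = 1.4, so 12t = ln 1.4 / ln 1.002833 ≈ 118.9580.
t ≈ 118.9580/12 = 9.9132 years.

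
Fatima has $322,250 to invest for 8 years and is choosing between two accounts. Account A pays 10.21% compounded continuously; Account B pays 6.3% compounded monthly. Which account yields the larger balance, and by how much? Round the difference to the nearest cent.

Account A, by $196,603.89

Account A growth factor: e^(0.1021·8) = e^0.8168 ≈ 2.26324585062; balance ≈ 729,330.9754.
Account B growth factor: (1 + 0.00525)^96 ≈ 1.65314843533; balance ≈ 532,727.0833.
Account A is larger by 196,603.8921.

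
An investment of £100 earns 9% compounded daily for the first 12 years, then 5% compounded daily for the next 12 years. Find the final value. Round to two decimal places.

Phase 1: 100·(1 + 0.09/365)^4380 ≈ 294.4288.
Phase 2: 294.4288·(1 + 0.05/365)^4380 ≈ 536.4621.

£536.46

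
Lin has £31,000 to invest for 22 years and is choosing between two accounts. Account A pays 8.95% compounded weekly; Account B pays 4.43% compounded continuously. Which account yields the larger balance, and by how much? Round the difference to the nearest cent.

Account A, by £139,539.93

A: (1 + 0.0895/52)^1144 ≈ 7.15139516637, so 31,000 × 7.15139516637 ≈ 221,693.2502.
B: e^(0.0443·22) = e^0.9746 ≈ 2.6501069562, so 31,000 × 2.6501069562 ≈ 82,153.3156.
Difference ≈ 139,539.9345 in favor of A.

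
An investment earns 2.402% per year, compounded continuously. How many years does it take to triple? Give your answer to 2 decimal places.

45.74 years

e^(0.02402t) = 3, so 0.02402t = ln 3 ≈ 1.0986.
t ≈ 1.0986/0.02402 ≈ 45.7374.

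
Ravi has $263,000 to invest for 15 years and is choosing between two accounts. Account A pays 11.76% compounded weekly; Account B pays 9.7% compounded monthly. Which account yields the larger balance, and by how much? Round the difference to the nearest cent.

Account A, by $411,496.71

Account A growth factor: (1 + 0.1176/52)^780 ≈ 5.824122389442; balance ≈ 1,531,744.1884.
Account B growth factor: (1 + 0.097/12)^180 ≈ 4.259496130873; balance ≈ 1,120,247.4824.
Account A is larger by 411,496.7060.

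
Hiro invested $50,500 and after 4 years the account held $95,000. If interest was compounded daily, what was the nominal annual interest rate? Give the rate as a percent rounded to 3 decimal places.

15.801%

(1 + r/365)^1460 = 95,000/50,500 = 1.88119.
1 + r/365 = 1.88119^(1/1460) ≈ 1.000433, so r/365 ≈ 0.000432904.
r ≈ 365·0.000432904 = 15.80101%.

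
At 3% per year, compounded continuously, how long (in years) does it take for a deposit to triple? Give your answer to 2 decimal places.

36.62 years

e^(0.03t) = 3, so 0.03t = ln 3 ≈ 1.0986.
t ≈ 1.0986/0.03 ≈ 36.6204.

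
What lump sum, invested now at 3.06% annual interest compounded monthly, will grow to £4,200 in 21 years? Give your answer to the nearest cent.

£2,210.69

Periodic rate = 3.06%/12 = 0.00255; 252 periods.
P = 4,200/(1 + 0.00255)^252 ≈ 4,200/1.899863564 ≈ 2,210.6851.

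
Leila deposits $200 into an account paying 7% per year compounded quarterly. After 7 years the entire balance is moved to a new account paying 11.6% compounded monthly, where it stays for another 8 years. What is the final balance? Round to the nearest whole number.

Phase 1: 200·(1 + 0.0175)^28 ≈ 325.0826.
Phase 2: 325.0826·(1 + 0.116/12)^96 ≈ 818.6221.

$819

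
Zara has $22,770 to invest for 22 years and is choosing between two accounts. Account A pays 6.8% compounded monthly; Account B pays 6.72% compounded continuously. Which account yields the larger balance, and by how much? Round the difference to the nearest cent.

Account A growth factor: (1 + 0.068/12)^264 ≈ 4.44498848463; balance ≈ 101,212.3878.
Account B growth factor: e^(0.0672·22) = e^1.4784 ≈ 4.3859225878; balance ≈ 99,867.4573.
Account A is larger by 1,344.9305.

Account A, by $1,344.93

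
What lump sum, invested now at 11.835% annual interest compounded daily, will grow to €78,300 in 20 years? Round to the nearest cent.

€7,344.35

Growth factor = (1 + 0.11835/365)^7300 ≈ 10.661257084.
P = 78,300/10.661257084 ≈ 7,344.3497.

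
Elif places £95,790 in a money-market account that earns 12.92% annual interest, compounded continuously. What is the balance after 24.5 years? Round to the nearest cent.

£2,270,052.63

A = P·e^(rt) = 95,790·e^(0.1292·24.5) = 95,790·e^3.1654.
e^3.1654 ≈ 23.6982214258, so A ≈ 2,270,052.6304.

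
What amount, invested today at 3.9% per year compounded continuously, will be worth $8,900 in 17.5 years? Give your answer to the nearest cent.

P = A·e^(−rt) = 8,900·e^(−0.6825).
e^(−0.6825) ≈ 0.5053520317, so P ≈ 4,497.6331.

$4,497.63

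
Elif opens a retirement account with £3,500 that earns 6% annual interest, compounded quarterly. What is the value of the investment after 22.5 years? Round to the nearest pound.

Periodic rate = 6%/4 = 0.015; periods = 4·22.5 = 90.
A = 3,500·(1 + 0.015)^90 ≈ 3,500·3.8189485057 ≈ 13,366.3198.

£13,366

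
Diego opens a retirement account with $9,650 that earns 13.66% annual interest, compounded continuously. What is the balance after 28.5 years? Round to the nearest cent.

$473,455.49

A = P·e^(rt) = 9,650·e^(0.1366·28.5) = 9,650·e^3.8931.
e^3.8931 ≈ 49.0627455318, so A ≈ 473,455.4944.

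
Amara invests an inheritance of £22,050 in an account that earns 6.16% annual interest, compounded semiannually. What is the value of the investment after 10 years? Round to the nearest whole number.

£40,448

Growth factor = (1 + 0.0308)^20 ≈ 1.8343753153.
A ≈ 22,050 × 1.8343753153 ≈ 40,447.9757.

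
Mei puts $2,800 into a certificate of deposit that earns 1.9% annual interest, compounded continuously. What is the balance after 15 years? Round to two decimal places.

$3,723.33

A = P·e^(rt) = 2,800·e^(0.019·15) = 2,800·e^0.285.
e^0.285 ≈ 1.329762028, so A ≈ 3,723.3337.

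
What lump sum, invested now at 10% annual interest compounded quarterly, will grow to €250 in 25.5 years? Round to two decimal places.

Growth factor = (1 + 0.025)^102 ≈ 12.4117857.
P = 250/12.4117857 ≈ 20.1421.

€20.14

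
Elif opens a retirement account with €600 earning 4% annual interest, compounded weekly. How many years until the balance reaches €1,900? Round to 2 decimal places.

We need (1 + 0.000769231)^(52t) = 3.1667, so 52t = ln 3.1667 / ln 1.000769 ≈ 1499.0596.
t ≈ 1499.0596/52 = 28.8281 years.

28.83 years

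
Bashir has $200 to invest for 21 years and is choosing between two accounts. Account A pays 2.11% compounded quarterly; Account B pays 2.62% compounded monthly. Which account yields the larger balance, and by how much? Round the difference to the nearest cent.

Account B, by $35.37

Account A growth factor: (1 + 0.005275)^84 ≈ 1.55571527; balance ≈ 311.1431.
Account B growth factor: (1 + 0.0262/12)^252 ≈ 1.73256027; balance ≈ 346.5121.
Account B is larger by 35.3690.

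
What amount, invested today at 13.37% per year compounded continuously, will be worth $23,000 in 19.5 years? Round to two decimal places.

$1,696.12

P = A·e^(−rt) = 23,000·e^(−2.60715).
e^(−2.60715) ≈ 0.073744416139, so P ≈ 1,696.1216.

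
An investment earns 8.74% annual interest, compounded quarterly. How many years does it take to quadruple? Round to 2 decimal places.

16.03 years

(1 + 0.02185)^(4t) = 4.
4t = ln 4 / ln(1 + 0.02185) ≈ 1.3863/0.0216147 ≈ 64.1366.
t ≈ 16.0342.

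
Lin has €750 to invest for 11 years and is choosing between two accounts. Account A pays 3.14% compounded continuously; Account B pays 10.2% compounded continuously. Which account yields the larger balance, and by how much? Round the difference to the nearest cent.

Account B, by €1,243.83

A: e^(0.0314·11) = e^0.3454 ≈ 1.412554829, so 750 × 1.412554829 ≈ 1,059.4161.
B: e^(0.102·11) = e^1.122 ≈ 3.070990045, so 750 × 3.070990045 ≈ 2,303.2425.
Difference ≈ 1,243.8264 in favor of B.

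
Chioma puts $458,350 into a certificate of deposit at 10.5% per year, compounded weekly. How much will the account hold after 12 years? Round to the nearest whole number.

$1,613,825

Growth factor = (1 + 0.105/52)^624 ≈ 3.520945616168.
A ≈ 458,350 × 3.520945616168 ≈ 1,613,825.4232.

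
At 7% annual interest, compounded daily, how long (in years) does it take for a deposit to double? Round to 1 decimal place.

(1 + 0.000191781)^(365t) = 2.
365t = ln 2 / ln(1 + 0.000191781) ≈ 0.69315/0.000191762 ≈ 3614.6140.
t ≈ 9.9031.

9.9 years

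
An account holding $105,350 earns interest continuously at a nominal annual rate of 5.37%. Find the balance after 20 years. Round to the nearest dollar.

A = P·e^(rt) = 105,350·e^(0.0537·20) = 105,350·e^1.074.
e^1.074 ≈ 2.92706437214, so A ≈ 308,366.2316.

$308,366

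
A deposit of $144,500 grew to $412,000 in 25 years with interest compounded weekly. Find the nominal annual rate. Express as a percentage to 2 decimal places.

(1 + r/52)^1300 = 412,000/144,500 = 2.85121.
1 + r/52 = 2.85121^(1/1300) ≈ 1.000806, so r/52 ≈ 0.000806282.
r ≈ 52·0.000806282 = 4.19266%.

4.19%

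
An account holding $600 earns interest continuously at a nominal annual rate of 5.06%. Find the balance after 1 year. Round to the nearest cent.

$631.14

A = P·e^(rt) = 600·e^(0.0506·1) = 600·e^0.0506.
e^0.0506 ≈ 1.05190205, so A ≈ 631.1412.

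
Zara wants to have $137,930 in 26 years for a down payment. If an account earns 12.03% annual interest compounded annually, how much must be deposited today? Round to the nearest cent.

$7,193.93

Annual rate = 12.03% = 0.1203; 26 periods.
P = 137,930/(1 + 0.1203)^26 ≈ 137,930/19.1731175655 ≈ 7,193.9266.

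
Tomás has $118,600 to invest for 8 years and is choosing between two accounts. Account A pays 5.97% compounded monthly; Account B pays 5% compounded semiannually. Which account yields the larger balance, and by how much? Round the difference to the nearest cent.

Account A, by $14,918.33

Account A growth factor: (1 + 0.004975)^96 ≈ 1.6102925904; balance ≈ 190,980.7012.
Account B growth factor: (1 + 0.025)^16 ≈ 1.48450562066; balance ≈ 176,062.3666.
Account A is larger by 14,918.3346.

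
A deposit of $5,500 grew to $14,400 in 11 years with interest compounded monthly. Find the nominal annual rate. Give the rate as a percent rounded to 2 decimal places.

The 132-period growth factor is 14,400/5,500 = 2.61818.
r/12 = 2.61818^(1/132) − 1 ≈ 0.00731816, so r ≈ 12·0.00731816 = 8.78180%.

8.78%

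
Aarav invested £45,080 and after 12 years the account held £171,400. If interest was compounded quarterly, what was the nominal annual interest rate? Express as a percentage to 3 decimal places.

The 48-period growth factor is 171,400/45,080 = 3.80213.
r/4 = 3.80213^(1/48) − 1 ≈ 0.0282149, so r ≈ 4·0.0282149 = 11.28596%.

11.286%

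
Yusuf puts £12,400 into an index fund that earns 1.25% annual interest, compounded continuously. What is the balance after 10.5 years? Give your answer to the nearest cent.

£14,139.13

A = P·e^(rt) = 12,400·e^(0.0125·10.5) = 12,400·e^0.13125.
e^0.13125 ≈ 1.1402528089, so A ≈ 14,139.1348.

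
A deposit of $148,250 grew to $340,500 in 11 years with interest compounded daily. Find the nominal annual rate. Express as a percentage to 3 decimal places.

(1 + r/365)^4015 = 340,500/148,250 = 2.2968.
1 + r/365 = 2.2968^(1/4015) ≈ 1.000207, so r/365 ≈ 0.000207124.
r ≈ 365·0.000207124 = 7.56001%.

7.560%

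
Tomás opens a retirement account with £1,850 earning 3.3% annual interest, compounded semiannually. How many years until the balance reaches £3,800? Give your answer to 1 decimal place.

(1 + 0.0165)^(2t) = 3,800/1,850 = 2.0541.
2t·ln(1 + 0.0165) = ln(2.0541); 2t = 0.71982/0.0163654 ≈ 43.9841.
t ≈ 21.9921 years.

22.0 years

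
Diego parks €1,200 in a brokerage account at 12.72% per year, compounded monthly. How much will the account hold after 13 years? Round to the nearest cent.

Periodic rate = 12.72%/12 = 0.0106; periods = 12·13 = 156.
A = 1,200·(1 + 0.0106)^156 ≈ 1,200·5.180478179 ≈ 6,216.5738.

€6,216.57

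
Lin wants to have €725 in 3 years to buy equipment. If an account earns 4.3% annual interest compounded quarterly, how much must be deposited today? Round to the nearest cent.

Growth factor = (1 + 0.01075)^12 ≈ 1.13690716.
P = 725/1.13690716 ≈ 637.6950.

€637.69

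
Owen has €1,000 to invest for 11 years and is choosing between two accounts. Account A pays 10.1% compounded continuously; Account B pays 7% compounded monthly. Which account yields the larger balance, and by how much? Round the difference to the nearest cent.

Account A, by €882.45

Account A growth factor: e^(0.101·11) = e^1.111 ≈ 3.037394271; balance ≈ 3,037.3943.
Account B growth factor: (1 + 0.07/12)^132 ≈ 2.15493996; balance ≈ 2,154.9400.
Account A is larger by 882.4543.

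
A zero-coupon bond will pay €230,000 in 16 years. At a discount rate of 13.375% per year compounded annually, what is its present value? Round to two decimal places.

Growth factor = (1 + 0.13375)^16 ≈ 7.45206786132.
P = 230,000/7.45206786132 ≈ 30,863.9165.

€30,863.92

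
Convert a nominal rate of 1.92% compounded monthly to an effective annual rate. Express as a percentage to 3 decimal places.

EAR = (1 + 1.92%/12)^12 − 1 = (1 + 0.0016)^12 − 1.
(1 + 0.0016)^12 ≈ 1.01937, so EAR ≈ 1.93699%.

1.937%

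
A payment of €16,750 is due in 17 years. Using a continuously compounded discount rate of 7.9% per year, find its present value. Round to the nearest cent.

P = A·e^(−rt) = 16,750·e^(−1.343).
e^(−1.343) ≈ 0.2610613087, so P ≈ 4,372.7769.

€4,372.78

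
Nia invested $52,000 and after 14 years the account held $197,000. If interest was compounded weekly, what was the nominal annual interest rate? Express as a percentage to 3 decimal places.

9.523%

(1 + r/52)^728 = 197,000/52,000 = 3.78846.
1 + r/52 = 3.78846^(1/728) ≈ 1.001831, so r/52 ≈ 0.00183129.
r ≈ 52·0.00183129 = 9.52271%.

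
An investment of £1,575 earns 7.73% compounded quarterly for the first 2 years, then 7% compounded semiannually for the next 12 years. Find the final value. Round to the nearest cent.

After 2 years at 7.73%: 1,575 × 1.165470826 ≈ 1,835.6166.
Then 12 years at 7%: 1,835.6166 × 2.283328487 ≈ 4,191.3156.

£4,191.32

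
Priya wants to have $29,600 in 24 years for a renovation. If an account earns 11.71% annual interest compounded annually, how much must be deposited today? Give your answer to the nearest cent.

Annual rate = 11.71% = 0.1171; 24 periods.
P = 29,600/(1 + 0.1171)^24 ≈ 29,600/14.262946182 ≈ 2,075.3076.

$2,075.31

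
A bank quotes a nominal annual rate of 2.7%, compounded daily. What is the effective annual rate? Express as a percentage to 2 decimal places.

2.74%

One year is 365 periods at 0.0000739726 each: (1 + 0.0000739726)^365 ≈ 1.027367.
EAR = 1.027367 − 1 ≈ 2.73668%.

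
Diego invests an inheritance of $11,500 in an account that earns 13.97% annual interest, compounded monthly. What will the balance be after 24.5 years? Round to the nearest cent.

$345,581.20

Periodic rate = 13.97%/12 = 0.0116417; periods = 12·24.5 = 294.
A = 11,500·(1 + 0.1397/12)^294 ≈ 11,500·30.0505393517 ≈ 345,581.2025.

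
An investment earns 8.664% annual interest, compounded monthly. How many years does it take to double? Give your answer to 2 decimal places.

8.03 years

(1 + 0.00722)^(12t) = 2.
12t = ln 2 / ln(1 + 0.00722) ≈ 0.69315/0.00719406 ≈ 96.3499.
t ≈ 8.0292.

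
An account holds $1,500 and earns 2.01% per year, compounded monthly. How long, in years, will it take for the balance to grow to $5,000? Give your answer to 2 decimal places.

We need (1 + 0.001675)^(12t) = 3.3333, so 12t = ln 3.3333 / ln 1.001675 ≈ 719.3916.
t ≈ 719.3916/12 = 59.9493 years.

59.95 years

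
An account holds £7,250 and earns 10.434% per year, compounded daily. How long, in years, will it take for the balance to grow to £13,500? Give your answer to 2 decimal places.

We need (1 + 0.000285863)^(365t) = 1.8621, so 365t = ln 1.8621 / ln 1.000286 ≈ 2175.0875.
t ≈ 2175.0875/365 = 5.9591 years.

5.96 years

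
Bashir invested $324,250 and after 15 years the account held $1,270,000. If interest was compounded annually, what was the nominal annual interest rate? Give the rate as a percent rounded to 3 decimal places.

The 15-period growth factor is 1,270,000/324,250 = 3.91673.
r = 3.91673^(1/15) − 1 ≈ 0.0952878, i.e. 9.52878%.

9.529%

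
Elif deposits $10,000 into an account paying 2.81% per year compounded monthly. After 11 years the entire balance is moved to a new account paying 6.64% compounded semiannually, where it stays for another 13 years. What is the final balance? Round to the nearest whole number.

$31,833

After 11 years at 2.81%: 10,000 × 1.3617064548 ≈ 13,617.0645.
Then 13 years at 6.64%: 13,617.0645 × 2.3377299186 ≈ 31,833.0192.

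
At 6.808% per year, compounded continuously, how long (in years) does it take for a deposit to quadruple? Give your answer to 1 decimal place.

e^(0.06808t) = 4, so 0.06808t = ln 4 ≈ 1.3863.
t ≈ 1.3863/0.06808 ≈ 20.3627.

20.4 years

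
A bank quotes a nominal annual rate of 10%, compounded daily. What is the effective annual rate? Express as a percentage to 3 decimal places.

10.516%

EAR = (1 + 10%/365)^365 − 1 = (1 + 0.000273973)^365 − 1.
(1 + 0.000273973)^365 ≈ 1.105156, so EAR ≈ 10.51558%.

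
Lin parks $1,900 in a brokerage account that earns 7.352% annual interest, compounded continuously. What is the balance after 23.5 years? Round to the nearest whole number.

A = P·e^(rt) = 1,900·e^(0.07352·23.5) = 1,900·e^1.72772.
e^1.72772 ≈ 5.6278078676, so A ≈ 10,692.8349.

$10,693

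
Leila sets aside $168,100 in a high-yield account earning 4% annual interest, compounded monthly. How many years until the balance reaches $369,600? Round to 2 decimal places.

We need (1 + 0.00333333)^(12t) = 2.1987, so 12t = ln 2.1987 / ln 1.003333 ≈ 236.7524.
t ≈ 236.7524/12 = 19.7294 years.

19.73 years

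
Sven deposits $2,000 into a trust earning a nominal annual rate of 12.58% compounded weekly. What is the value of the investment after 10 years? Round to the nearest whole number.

Periodic rate = 12.58%/52 = 0.00241923; periods = 52·10 = 520.
A = 2,000·(1 + 0.1258/52)^520 ≈ 2,000·3.513036466 ≈ 7,026.0729.

$7,026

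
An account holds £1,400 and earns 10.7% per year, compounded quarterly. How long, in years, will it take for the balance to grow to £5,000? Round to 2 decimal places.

(1 + 0.02675)^(4t) = 5,000/1,400 = 3.5714.
4t·ln(1 + 0.02675) = ln(3.5714); 4t = 1.273/0.0263985 ≈ 48.2212.
t ≈ 12.0553 years.

12.06 years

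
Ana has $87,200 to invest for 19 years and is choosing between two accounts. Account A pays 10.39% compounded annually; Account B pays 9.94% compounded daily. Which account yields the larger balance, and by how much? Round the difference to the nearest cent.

Account A growth factor: (1 + 0.1039)^19 ≈ 6.54131304551; balance ≈ 570,402.4976.
Account B growth factor: (1 + 0.0994/365)^6935 ≈ 6.60840872012; balance ≈ 576,253.2404.
Account B is larger by 5,850.7428.

Account B, by $5,850.74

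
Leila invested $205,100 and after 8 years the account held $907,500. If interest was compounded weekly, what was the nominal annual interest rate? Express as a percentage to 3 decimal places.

The 416-period growth factor is 907,500/205,100 = 4.42467.
r/52 = 4.42467^(1/416) − 1 ≈ 0.00358139, so r ≈ 52·0.00358139 = 18.62322%.

18.623%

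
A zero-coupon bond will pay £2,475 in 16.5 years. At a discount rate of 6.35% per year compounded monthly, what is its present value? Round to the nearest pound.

£870

Periodic rate = 6.35%/12 = 0.00529167; 198 periods.
P = 2,475/(1 + 0.0635/12)^198 ≈ 2,475/2.843363178 ≈ 870.4481.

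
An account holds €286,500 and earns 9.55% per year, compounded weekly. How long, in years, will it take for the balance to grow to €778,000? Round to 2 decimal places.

(1 + 0.00183654)^(52t) = 778,000/286,500 = 2.7155.
52t·ln(1 + 0.00183654) = ln(2.7155); 52t = 0.99899/0.00183485 ≈ 544.4509.
t ≈ 10.4702 years.

10.47 years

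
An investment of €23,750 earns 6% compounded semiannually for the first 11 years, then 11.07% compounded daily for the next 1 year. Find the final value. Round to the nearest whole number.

€50,834

After 11 years at 6%: 23,750 × 1.9161034089 ≈ 45,507.4560.
Then 1 years at 11.07%: 45,507.4560 × 1.1170409906 ≈ 50,833.6937.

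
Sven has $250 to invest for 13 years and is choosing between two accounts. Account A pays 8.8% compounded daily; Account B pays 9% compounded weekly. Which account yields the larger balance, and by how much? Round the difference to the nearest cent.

Account A growth factor: (1 + 0.088/365)^4745 ≈ 3.13886765; balance ≈ 784.7169.
Account B growth factor: (1 + 0.09/52)^676 ≈ 3.21873578; balance ≈ 804.6839.
Account B is larger by 19.9670.

Account B, by $19.97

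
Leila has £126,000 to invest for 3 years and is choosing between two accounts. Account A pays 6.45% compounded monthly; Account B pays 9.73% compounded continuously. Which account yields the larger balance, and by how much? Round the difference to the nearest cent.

Account B, by £15,889.65

A: (1 + 0.005375)^36 ≈ 1.21286074923, so 126,000 × 1.21286074923 ≈ 152,820.4544.
B: e^(0.0973·3) = e^0.2919 ≈ 1.33896911403, so 126,000 × 1.33896911403 ≈ 168,710.1084.
Difference ≈ 15,889.6540 in favor of B.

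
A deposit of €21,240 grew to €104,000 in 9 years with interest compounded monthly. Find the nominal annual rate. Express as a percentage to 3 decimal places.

17.780%

The 108-period growth factor is 104,000/21,240 = 4.89642.
r/12 = 4.89642^(1/108) − 1 ≈ 0.0148171, so r ≈ 12·0.0148171 = 17.78049%.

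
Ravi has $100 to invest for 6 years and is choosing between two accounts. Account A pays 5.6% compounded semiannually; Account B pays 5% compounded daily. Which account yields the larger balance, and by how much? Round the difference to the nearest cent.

Account A, by $4.31

Account A growth factor: (1 + 0.028)^12 ≈ 1.39289178; balance ≈ 139.2892.
Account B growth factor: (1 + 0.05/365)^2190 ≈ 1.34983107; balance ≈ 134.9831.
Account A is larger by 4.3061.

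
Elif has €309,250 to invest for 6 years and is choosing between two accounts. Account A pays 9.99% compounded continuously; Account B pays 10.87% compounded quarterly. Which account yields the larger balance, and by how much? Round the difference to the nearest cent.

Account A growth factor: e^(0.0999·6) = e^0.5994 ≈ 1.82102585703; balance ≈ 563,152.2463.
Account B growth factor: (1 + 0.027175)^24 ≈ 1.90312177175; balance ≈ 588,540.4079.
Account B is larger by 25,388.1616.

Account B, by €25,388.16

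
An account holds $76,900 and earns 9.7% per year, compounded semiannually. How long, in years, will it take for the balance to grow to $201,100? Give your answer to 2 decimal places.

10.15 years

We need (1 + 0.0485)^(2t) = 2.6151, so 2t = ln 2.6151 / ln 1.0485 ≈ 20.2974.
t ≈ 20.2974/2 = 10.1487 years.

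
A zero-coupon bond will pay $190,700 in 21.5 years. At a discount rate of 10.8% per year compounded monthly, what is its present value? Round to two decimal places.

Growth factor = (1 + 0.009)^258 ≈ 10.0906905779.
P = 190,700/10.0906905779 ≈ 18,898.6074.

$18,898.61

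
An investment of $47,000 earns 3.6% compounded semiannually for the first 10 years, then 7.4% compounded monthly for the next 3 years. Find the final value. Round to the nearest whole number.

After 10 years at 3.6%: 47,000 × 1.4287477518 ≈ 67,151.1443.
Then 3 years at 7.4%: 67,151.1443 × 1.2477205182 ≈ 83,785.8606.

$83,786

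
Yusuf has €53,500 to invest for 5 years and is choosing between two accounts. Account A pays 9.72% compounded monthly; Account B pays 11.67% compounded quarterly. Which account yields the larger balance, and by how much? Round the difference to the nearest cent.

Account B, by €8,280.58

Account A growth factor: (1 + 0.0081)^60 ≈ 1.6226202237; balance ≈ 86,810.1820.
Account B growth factor: (1 + 0.029175)^20 ≈ 1.7773974869; balance ≈ 95,090.7655.
Account B is larger by 8,280.5836.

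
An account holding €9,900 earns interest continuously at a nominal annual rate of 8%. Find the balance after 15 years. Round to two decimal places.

€32,869.16

A = P·e^(rt) = 9,900·e^(0.08·15) = 9,900·e^1.2.
e^1.2 ≈ 3.3201169227, so A ≈ 32,869.1575.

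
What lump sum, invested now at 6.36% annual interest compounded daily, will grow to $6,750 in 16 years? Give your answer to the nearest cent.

$2,440.08

Growth factor = (1 + 0.0636/365)^5840 ≈ 2.766301843.
P = 6,750/2.766301843 ≈ 2,440.0808.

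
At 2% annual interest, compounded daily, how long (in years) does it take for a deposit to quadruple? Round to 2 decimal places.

(1 + 0.0000547945)^(365t) = 4.
365t = ln 4 / ln(1 + 0.0000547945) ≈ 1.3863/5.4793e-05 ≈ 25300.5652.
t ≈ 69.3166.

69.32 years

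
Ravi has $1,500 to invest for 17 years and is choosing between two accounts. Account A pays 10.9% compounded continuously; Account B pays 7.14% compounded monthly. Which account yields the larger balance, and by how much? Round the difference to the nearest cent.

Account A, by $4,537.14

A: e^(0.109·17) = e^1.853 ≈ 6.378927629, so 1,500 × 6.378927629 ≈ 9,568.3914.
B: (1 + 0.00595)^204 ≈ 3.354166167, so 1,500 × 3.354166167 ≈ 5,031.2493.
Difference ≈ 4,537.1422 in favor of A.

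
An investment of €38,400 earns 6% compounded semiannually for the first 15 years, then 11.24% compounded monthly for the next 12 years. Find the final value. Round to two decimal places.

After 15 years at 6%: 38,400 × 2.42726247119 ≈ 93,206.8789.
Then 12 years at 11.24%: 93,206.8789 × 3.82868840049 ≈ 356,860.0961.

€356,860.10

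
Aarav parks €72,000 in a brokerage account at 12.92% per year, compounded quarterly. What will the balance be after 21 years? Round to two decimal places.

€1,039,992.94

Periodic rate = 12.92%/4 = 0.0323; periods = 4·21 = 84.
A = 72,000·(1 + 0.0323)^84 ≈ 72,000·14.44434645353 ≈ 1,039,992.9447.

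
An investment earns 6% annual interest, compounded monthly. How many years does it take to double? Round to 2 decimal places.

11.58 years

(1 + 0.005)^(12t) = 2.
12t = ln 2 / ln(1 + 0.005) ≈ 0.69315/0.00498754 ≈ 138.9757.
t ≈ 11.5813.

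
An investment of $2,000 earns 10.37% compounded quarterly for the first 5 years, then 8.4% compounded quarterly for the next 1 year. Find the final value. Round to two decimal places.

Phase 1: 2,000·(1 + 0.025925)^20 ≈ 3,336.8928.
Phase 2: 3,336.8928·(1 + 0.021)^4 ≈ 3,626.1455.

$3,626.15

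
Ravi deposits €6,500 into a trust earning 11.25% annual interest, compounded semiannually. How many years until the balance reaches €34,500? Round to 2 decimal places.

15.25 years

(1 + 0.05625)^(2t) = 34,500/6,500 = 5.3077.
2t·ln(1 + 0.05625) = ln(5.3077); 2t = 1.6692/0.0547249 ≈ 30.5009.
t ≈ 15.2504 years.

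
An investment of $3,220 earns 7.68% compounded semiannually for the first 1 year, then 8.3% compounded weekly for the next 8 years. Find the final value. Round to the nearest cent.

$6,741.04

Phase 1: 3,220·(1 + 0.0384)^2 ≈ 3,472.0441.
Phase 2: 3,472.0441·(1 + 0.083/52)^416 ≈ 6,741.0394.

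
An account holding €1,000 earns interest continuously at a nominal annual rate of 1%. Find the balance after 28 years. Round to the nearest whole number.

A = P·e^(rt) = 1,000·e^(0.01·28) = 1,000·e^0.28.
e^0.28 ≈ 1.323129812, so A ≈ 1,323.1298.

€1,323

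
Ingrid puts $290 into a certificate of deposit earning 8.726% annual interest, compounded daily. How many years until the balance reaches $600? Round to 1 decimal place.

(1 + 0.000239068)^(365t) = 600/290 = 2.069.
365t·ln(1 + 0.000239068) = ln(2.069); 365t = 0.72705/0.00023904 ≈ 3041.5369.
t ≈ 8.3330 years.

8.3 years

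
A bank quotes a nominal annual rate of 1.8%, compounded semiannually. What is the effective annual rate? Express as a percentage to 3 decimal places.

1.808%

EAR = (1 + 1.8%/2)^2 − 1 = (1 + 0.009)^2 − 1.
(1 + 0.009)^2 ≈ 1.018081, so EAR ≈ 1.80810%.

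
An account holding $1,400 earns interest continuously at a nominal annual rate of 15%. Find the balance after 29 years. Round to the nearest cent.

A = P·e^(rt) = 1,400·e^(0.15·29) = 1,400·e^4.35.
e^4.35 ≈ 77.4784629253, so A ≈ 108,469.8481.

$108,469.85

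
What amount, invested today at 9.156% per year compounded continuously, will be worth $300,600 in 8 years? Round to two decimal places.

$144,503.03

P = A·e^(−rt) = 300,600·e^(−0.73248).
e^(−0.73248) ≈ 0.480715336537, so P ≈ 144,503.0302.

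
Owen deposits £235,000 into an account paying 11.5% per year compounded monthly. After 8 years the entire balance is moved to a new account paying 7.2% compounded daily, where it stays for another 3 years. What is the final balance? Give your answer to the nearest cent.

After 8 years at 11.5%: 235,000 × 2.49832280848 ≈ 587,105.8600.
Then 3 years at 7.2%: 587,105.8600 × 1.24107594218 ≈ 728,642.9583.

£728,642.96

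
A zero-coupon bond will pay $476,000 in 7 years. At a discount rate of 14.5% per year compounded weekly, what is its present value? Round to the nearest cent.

$172,747.39

Periodic rate = 14.5%/52 = 0.00278846; 364 periods.
P = 476,000/(1 + 0.145/52)^364 ≈ 476,000/2.7554684956 ≈ 172,747.3933.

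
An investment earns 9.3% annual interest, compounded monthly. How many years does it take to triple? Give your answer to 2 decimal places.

11.86 years

(1 + 0.00775)^(12t) = 3.
12t = ln 3 / ln(1 + 0.00775) ≈ 1.0986/0.00772012 ≈ 142.3050.
t ≈ 11.8588.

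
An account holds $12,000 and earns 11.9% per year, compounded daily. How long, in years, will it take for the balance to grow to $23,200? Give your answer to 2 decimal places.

(1 + 0.000326027)^(365t) = 23,200/12,000 = 1.9333.
365t·ln(1 + 0.000326027) = ln(1.9333); 365t = 0.65925/0.000325974 ≈ 2022.3855.
t ≈ 5.5408 years.

5.54 years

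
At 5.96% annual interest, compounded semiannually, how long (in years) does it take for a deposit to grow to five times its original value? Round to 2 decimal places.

(1 + 0.0298)^(2t) = 5.
2t = ln 5 / ln(1 + 0.0298) ≈ 1.6094/0.0293646 ≈ 54.8088.
t ≈ 27.4044.

27.40 years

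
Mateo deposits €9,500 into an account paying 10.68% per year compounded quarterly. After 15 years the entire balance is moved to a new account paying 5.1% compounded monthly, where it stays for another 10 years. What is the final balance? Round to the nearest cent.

After 15 years at 10.68%: 9,500 × 4.8597476824 ≈ 46,167.6030.
Then 10 years at 5.1%: 46,167.6030 × 1.6634925049 ≈ 76,799.4615.

€76,799.46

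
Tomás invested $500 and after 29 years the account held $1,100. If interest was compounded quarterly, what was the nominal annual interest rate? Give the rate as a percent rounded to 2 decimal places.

2.73%

The 116-period growth factor is 1,100/500 = 2.2.
r/4 = 2.2^(1/116) − 1 ≈ 0.0068202, so r ≈ 4·0.0068202 = 2.72808%.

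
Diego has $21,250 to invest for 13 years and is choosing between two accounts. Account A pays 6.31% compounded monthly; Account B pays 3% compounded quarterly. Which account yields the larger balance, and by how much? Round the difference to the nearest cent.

A: (1 + 0.0631/12)^156 ≈ 2.2663051663, so 21,250 × 2.2663051663 ≈ 48,158.9848.
B: (1 + 0.0075)^52 ≈ 1.4748330126, so 21,250 × 1.4748330126 ≈ 31,340.2015.
Difference ≈ 16,818.7833 in favor of A.

Account A, by $16,818.78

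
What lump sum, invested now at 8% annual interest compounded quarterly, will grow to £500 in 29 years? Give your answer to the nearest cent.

£50.27

Growth factor = (1 + 0.02)^116 ≈ 9.94534663.
P = 500/9.94534663 ≈ 50.2748.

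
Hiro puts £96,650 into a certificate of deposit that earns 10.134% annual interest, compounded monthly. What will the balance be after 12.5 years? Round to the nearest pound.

Periodic rate = 10.134%/12 = 0.008445; periods = 12·12.5 = 150.
A = 96,650·(1 + 0.008445)^150 ≈ 96,650·3.53047023353 ≈ 341,219.9481.

£341,220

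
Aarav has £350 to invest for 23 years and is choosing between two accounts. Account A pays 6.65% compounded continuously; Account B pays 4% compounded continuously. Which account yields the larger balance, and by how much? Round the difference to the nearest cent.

Account A, by £737.30

Account A growth factor: e^(0.0665·23) = e^1.5295 ≈ 4.615868311; balance ≈ 1,615.5539.
Account B growth factor: e^(0.04·23) = e^0.92 ≈ 2.50929039; balance ≈ 878.2516.
Account A is larger by 737.3023.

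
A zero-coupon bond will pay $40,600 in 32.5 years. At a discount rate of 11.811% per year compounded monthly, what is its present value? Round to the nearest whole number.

$890

Growth factor = (1 + 0.0098425)^390 ≈ 45.59542847.
P = 40,600/45.59542847 ≈ 890.4401.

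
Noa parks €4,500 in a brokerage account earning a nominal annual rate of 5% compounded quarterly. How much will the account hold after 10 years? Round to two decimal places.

Growth factor = (1 + 0.0125)^40 ≈ 1.643619463.
A ≈ 4,500 × 1.643619463 ≈ 7,396.2876.

€7,396.29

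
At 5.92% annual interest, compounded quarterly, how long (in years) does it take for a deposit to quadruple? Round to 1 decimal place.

(1 + 0.0148)^(4t) = 4.
4t = ln 4 / ln(1 + 0.0148) ≈ 1.3863/0.0146915 ≈ 94.3600.
t ≈ 23.5900.

23.6 years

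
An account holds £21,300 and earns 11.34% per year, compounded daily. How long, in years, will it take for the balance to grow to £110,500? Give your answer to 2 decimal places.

We need (1 + 0.000310685)^(365t) = 5.1878, so 365t = ln 5.1878 / ln 1.000311 ≈ 5299.7877.
t ≈ 5299.7877/365 = 14.5200 years.

14.52 years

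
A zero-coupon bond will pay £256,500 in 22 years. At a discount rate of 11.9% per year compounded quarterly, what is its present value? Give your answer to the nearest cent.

Growth factor = (1 + 0.02975)^88 ≈ 13.1946676412.
P = 256,500/13.1946676412 ≈ 19,439.6712.

£19,439.67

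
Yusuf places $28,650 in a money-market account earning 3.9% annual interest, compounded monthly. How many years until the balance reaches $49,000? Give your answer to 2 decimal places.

13.78 years

We need (1 + 0.00325)^(12t) = 1.7103, so 12t = ln 1.7103 / ln 1.00325 ≈ 165.3965.
t ≈ 165.3965/12 = 13.7830 years.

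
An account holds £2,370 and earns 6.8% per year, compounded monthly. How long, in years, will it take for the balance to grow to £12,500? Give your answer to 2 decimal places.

(1 + 0.00566667)^(12t) = 12,500/2,370 = 5.2743.
12t·ln(1 + 0.00566667) = ln(5.2743); 12t = 1.6628/0.00565067 ≈ 294.2728.
t ≈ 24.5227 years.

24.52 years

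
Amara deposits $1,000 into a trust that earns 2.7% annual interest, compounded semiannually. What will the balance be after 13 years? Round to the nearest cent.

Periodic rate = 2.7%/2 = 0.0135; periods = 2·13 = 26.
A = 1,000·(1 + 0.0135)^26 ≈ 1,000·1.417155735 ≈ 1,417.1557.

$1,417.16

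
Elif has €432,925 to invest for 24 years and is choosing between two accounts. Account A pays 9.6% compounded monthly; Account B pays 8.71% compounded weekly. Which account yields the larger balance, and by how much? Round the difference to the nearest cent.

Account A growth factor: (1 + 0.008)^288 ≈ 9.922777370375; balance ≈ 4,295,818.3931.
Account B growth factor: (1 + 0.001675)^1248 ≈ 8.074017924915; balance ≈ 3,495,444.2101.
Account A is larger by 800,374.1829.

Account A, by €800,374.18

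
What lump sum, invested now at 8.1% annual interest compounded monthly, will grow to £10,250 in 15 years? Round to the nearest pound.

£3,054

Growth factor = (1 + 0.00675)^180 ≈ 3.3565636751.
P = 10,250/3.3565636751 ≈ 3,053.7183.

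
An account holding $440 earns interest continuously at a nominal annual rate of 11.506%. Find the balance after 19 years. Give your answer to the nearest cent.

$3,916.35

A = P·e^(rt) = 440·e^(0.11506·19) = 440·e^2.18614.
e^2.18614 ≈ 8.900789672, so A ≈ 3,916.3475.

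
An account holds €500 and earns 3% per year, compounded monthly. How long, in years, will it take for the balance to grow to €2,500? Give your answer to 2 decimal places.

(1 + 0.0025)^(12t) = 2,500/500 = 5.
12t·ln(1 + 0.0025) = ln(5); 12t = 1.6094/0.00249688 ≈ 644.5795.
t ≈ 53.7150 years.

53.71 years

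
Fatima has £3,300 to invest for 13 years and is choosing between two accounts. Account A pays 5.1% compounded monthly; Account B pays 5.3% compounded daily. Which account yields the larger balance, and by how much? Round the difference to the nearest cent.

Account A growth factor: (1 + 0.00425)^156 ≈ 1.937880992; balance ≈ 6,395.0073.
Account B growth factor: (1 + 0.053/365)^4745 ≈ 1.991623194; balance ≈ 6,572.3565.
Account B is larger by 177.3493.

Account B, by £177.35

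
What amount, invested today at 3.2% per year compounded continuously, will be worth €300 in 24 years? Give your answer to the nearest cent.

P = A·e^(−rt) = 300·e^(−0.768).
e^(−0.768) ≈ 0.463940021, so P ≈ 139.1820.

€139.18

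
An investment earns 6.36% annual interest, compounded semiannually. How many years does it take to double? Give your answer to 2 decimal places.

11.07 years

(1 + 0.0318)^(2t) = 2.
2t = ln 2 / ln(1 + 0.0318) ≈ 0.69315/0.0313048 ≈ 22.1418.
t ≈ 11.0709.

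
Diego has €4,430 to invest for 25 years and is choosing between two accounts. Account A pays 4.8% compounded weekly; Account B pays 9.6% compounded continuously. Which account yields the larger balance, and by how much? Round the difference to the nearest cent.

Account A growth factor: (1 + 0.048/52)^1300 ≈ 3.3182797281; balance ≈ 14,699.9792.
Account B growth factor: e^(0.096·25) = e^2.4 ≈ 11.023176381; balance ≈ 48,832.6714.
Account B is larger by 34,132.6922.

Account B, by €34,132.69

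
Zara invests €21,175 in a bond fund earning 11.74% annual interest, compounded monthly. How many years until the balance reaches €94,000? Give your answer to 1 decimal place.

12.8 years

(1 + 0.00978333)^(12t) = 94,000/21,175 = 4.4392.
12t·ln(1 + 0.00978333) = ln(4.4392); 12t = 1.4905/0.00973579 ≈ 153.0923.
t ≈ 12.7577 years.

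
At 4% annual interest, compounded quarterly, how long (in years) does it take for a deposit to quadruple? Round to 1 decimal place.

(1 + 0.01)^(4t) = 4.
4t = ln 4 / ln(1 + 0.01) ≈ 1.3863/0.00995033 ≈ 139.3214.
t ≈ 34.8304.

34.8 years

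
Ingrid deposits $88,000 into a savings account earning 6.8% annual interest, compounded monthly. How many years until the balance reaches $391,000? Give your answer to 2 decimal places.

21.99 years

(1 + 0.00566667)^(12t) = 391,000/88,000 = 4.4432.
12t·ln(1 + 0.00566667) = ln(4.4432); 12t = 1.4914/0.00565067 ≈ 263.9281.
t ≈ 21.9940 years.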